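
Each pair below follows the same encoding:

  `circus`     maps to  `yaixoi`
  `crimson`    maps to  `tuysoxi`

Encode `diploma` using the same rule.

gsurvoj

The word is reversed, then every letter is shifted forward by 6.
For diploma: reverse → amolpid; then shift: a+6=g, m+6=s, o+6=u, l+6=r, p+6=v, i+6=o, d+6=j.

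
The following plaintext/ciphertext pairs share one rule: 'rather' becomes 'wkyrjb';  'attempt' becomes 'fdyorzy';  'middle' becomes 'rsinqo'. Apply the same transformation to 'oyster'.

Shifts by position in rather: pos 0: r→w (+5), pos 1: a→k (+10), pos 2: t→y (+5), pos 3: h→r (+10) — repeating every 2. A repeating key of period 2 is used — shifts +5, +10 over and over.
For oyster: o+5=t, y+10=i, s+5=x, t+10=d, e+5=j, r+10=b.

tixdjb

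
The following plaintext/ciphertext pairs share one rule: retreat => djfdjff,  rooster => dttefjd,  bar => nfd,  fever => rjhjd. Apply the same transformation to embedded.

The shift depends on letter class: consonant r→d is +12, but vowel e→j is +5. Two shifts are in play — +5 for a/e/i/o/u, +12 for every other letter.
On embedded: e(vowel)+5=j, m(cons)+12=y, b(cons)+12=n, e(vowel)+5=j, d(cons)+12=p, d(cons)+12=p, e(vowel)+5=j, d(cons)+12=p.

jynjppjp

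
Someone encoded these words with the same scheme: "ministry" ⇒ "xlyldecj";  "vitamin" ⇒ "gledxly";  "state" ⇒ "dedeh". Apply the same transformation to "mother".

xreshc

The shift depends on letter class: consonant m→x is +11, but vowel i→l is +3. Two shifts are in play — +3 for a/e/i/o/u, +11 for every other letter.
Applying it to mother: m(cons)+11=x, o(vowel)+3=r, t(cons)+11=e, h(cons)+11=s, e(vowel)+3=h, r(cons)+11=c.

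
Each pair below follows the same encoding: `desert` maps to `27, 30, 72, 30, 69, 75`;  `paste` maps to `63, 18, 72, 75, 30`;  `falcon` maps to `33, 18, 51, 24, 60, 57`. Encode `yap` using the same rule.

90, 18, 63

Each letter becomes 3×(its alphabet position, a=1..z=26) + 15.
For yap: y=25→90, a=1→18, p=16→63.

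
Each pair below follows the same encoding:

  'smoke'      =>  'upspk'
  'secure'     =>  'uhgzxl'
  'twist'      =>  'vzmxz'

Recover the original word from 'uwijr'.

In smoke: s→u is +2, m→p is +3, o→s is +4, k→p is +5 — the shift increases by 1 each position. Each letter shifts forward by (position + 2), i.e. 2, 3, 4, … — the shift grows by one for each successive letter.
Undoing it on uwijr: u−2=s, w−3=t, i−4=e, j−5=e, r−6=l.

steel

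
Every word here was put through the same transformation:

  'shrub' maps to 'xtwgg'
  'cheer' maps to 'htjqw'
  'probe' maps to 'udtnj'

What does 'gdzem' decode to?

brush

Shifts by position in shrub: pos 0: s→x (+5), pos 1: h→t (+12), pos 2: r→w (+5), pos 3: u→g (+12) — repeating every 2. A repeating key of period 2 is used — shifts +5, +12 over and over.
Decoding gdzem: g−5=b, d−12=r, z−5=u, e−12=s, m−5=h.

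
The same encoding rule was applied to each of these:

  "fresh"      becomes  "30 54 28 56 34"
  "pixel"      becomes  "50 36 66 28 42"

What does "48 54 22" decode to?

f(#6)→30 and r(#18)→54: differences scale by 2, so n = 2·pos + 18. Each letter becomes 2×(its alphabet position, a=1..z=26) + 18.
Undoing it on 48 54 22: 48→(48−18)÷2=15=o, 54→(54−18)÷2=18=r, 22→(22−18)÷2=2=b.

orb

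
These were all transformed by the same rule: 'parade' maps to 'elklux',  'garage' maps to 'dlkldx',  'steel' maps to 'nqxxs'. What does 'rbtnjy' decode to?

p(15)→e(4) and a(0)→l(11) fit y≡3x+11 (mod 26); the inverse of 3 mod 26 is 9. This is an affine cipher: with a=0,…,z=25, each position x becomes (3x+11) mod 26.
Reversing it on rbtnjy: r(17)→9·(17−11)≡2=c; b(1)→9·(1−11)≡14=o; t(19)→9·(19−11)≡20=u; n(13)→9·(13−11)≡18=s; j(9)→9·(9−11)≡8=i; y(24)→9·(24−11)≡13=n (all mod 26).

cousin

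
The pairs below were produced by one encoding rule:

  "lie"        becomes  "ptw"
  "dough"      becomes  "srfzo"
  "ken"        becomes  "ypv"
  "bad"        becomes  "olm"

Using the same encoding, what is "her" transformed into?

cps

The output letters match the input read backwards, each shifted +11: lie reversed is eil. Read the word backwards and shift each letter +11.
For her: reverse → reh; then shift: r+11=c, e+11=p, h+11=s.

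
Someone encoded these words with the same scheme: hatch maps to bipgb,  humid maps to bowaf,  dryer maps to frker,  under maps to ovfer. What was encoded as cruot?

h(7)→b(1) and a(0)→i(8) fit y≡25x+8 (mod 26); the inverse of 25 mod 26 is 25. Treating letters as 0–25, the rule is x ↦ 25x + 8 (mod 26).
Undoing it on cruot: c(2)→25·(2−8)≡6=g; r(17)→25·(17−8)≡17=r; u(20)→25·(20−8)≡14=o; o(14)→25·(14−8)≡20=u; t(19)→25·(19−8)≡15=p (all mod 26).

group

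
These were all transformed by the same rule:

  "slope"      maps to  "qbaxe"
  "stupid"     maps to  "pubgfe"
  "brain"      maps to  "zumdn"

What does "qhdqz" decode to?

nerve

The output letters match the input read backwards, each shifted +12: slope reversed is epols. The word is reversed, then every letter is shifted forward by 12.
Reversing it on qhdqz: shift back: q−12=e, h−12=v, d−12=r, q−12=e, z−12=n → evren; then reverse → nerve.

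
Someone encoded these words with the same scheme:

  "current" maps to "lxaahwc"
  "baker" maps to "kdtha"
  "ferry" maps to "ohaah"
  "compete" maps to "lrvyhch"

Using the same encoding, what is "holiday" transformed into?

qrulmdh

Vowels shift forward by 3 and consonants shift forward by 9.
For holiday: h(cons)+9=q, o(vowel)+3=r, l(cons)+9=u, i(vowel)+3=l, d(cons)+9=m, a(vowel)+3=d, y(cons)+9=h.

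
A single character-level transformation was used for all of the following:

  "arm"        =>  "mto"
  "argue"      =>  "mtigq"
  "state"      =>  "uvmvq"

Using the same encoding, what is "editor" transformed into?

The shift depends on letter class: consonant r→t is +2, but vowel a→m is +12. Vowels shift forward by 12 and consonants shift forward by 2.
For editor: e(vowel)+12=q, d(cons)+2=f, i(vowel)+12=u, t(cons)+2=v, o(vowel)+12=a, r(cons)+2=t.

qfuvat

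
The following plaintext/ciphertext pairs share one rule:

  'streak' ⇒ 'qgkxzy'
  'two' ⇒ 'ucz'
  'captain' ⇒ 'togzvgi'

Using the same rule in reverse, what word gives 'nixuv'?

porch

The output letters match the input read backwards, each shifted +6: streak reversed is kaerts. Read the word backwards and shift each letter +6.
Decoding nixuv: shift back: n−6=h, i−6=c, x−6=r, u−6=o, v−6=p → hcrop; then reverse → porch.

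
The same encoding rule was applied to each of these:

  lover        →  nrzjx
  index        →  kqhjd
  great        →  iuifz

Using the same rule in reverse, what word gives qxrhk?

ounce

The shift increases by 1 at each position, starting from +2: 2, 3, 4, ….
Decoding qxrhk: q−2=o, x−3=u, r−4=n, h−5=c, k−6=e.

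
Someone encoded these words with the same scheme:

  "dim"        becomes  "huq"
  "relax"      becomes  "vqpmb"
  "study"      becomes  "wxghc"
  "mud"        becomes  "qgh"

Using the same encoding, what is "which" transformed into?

alugl

Two shifts are in play — +12 for a/e/i/o/u, +4 for every other letter.
On which: w(cons)+4=a, h(cons)+4=l, i(vowel)+12=u, c(cons)+4=g, h(cons)+4=l.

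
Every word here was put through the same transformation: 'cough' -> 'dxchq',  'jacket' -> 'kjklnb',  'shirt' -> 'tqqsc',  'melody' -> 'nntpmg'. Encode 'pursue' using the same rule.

Shifts by position in cough: pos 0: c→d (+1), pos 1: o→x (+9), pos 2: u→c (+8), pos 3: g→h (+1), pos 4: h→q (+9) — repeating every 3. The shifts repeat in a cycle of length 3: positions 0,1,… shift by +1, +9, +8, then the pattern repeats.
On pursue: p+1=q, u+9=d, r+8=z, s+1=t, u+9=d, e+8=m.

qdztdm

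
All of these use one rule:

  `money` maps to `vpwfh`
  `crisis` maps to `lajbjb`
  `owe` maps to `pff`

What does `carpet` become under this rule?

lbayfc

The shift depends on letter class: consonant m→v is +9, but vowel o→p is +1. Vowels shift forward by 1 and consonants shift forward by 9.
Applying it to carpet: c(cons)+9=l, a(vowel)+1=b, r(cons)+9=a, p(cons)+9=y, e(vowel)+1=f, t(cons)+9=c.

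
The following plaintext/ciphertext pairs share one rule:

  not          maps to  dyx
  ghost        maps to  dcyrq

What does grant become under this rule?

The output letters match the input read backwards, each shifted +10: not reversed is ton. Two steps: reverse the string, then apply a Caesar shift of +10.
On grant: reverse → tnarg; then shift: t+10=d, n+10=x, a+10=k, r+10=b, g+10=q.

dxkbq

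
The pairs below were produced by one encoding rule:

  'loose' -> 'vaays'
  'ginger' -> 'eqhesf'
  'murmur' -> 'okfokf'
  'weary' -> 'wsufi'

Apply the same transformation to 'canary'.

guhufi

l(11)→v(21) and o(14)→a(0) fit y≡19x+20 (mod 26); the inverse of 19 mod 26 is 11. This is an affine cipher: with a=0,…,z=25, each position x becomes (19x+20) mod 26.
For canary: c(2)→19·2+20≡6=g; a(0)→19·0+20≡20=u; n(13)→19·13+20≡7=h; a(0)→19·0+20≡20=u; r(17)→19·17+20≡5=f; y(24)→19·24+20≡8=i (all mod 26).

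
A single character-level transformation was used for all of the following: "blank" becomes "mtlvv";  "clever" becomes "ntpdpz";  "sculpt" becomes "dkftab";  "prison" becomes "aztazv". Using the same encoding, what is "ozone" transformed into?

Shifts by position in blank: pos 0: b→m (+11), pos 1: l→t (+8), pos 2: a→l (+11), pos 3: n→v (+8) — repeating every 2. It's a Vigenère-style cipher with numeric key [11,8]: position i shifts by key[i mod 2].
For ozone: o+11=z, z+8=h, o+11=z, n+8=v, e+11=p.

zhzvp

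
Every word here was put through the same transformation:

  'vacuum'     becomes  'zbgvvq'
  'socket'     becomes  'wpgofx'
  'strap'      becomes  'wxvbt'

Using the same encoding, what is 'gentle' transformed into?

kfrxpf

The shift depends on letter class: consonant v→z is +4, but vowel a→b is +1. Two shifts are in play — +1 for a/e/i/o/u, +4 for every other letter.
On gentle: g(cons)+4=k, e(vowel)+1=f, n(cons)+4=r, t(cons)+4=x, l(cons)+4=p, e(vowel)+1=f.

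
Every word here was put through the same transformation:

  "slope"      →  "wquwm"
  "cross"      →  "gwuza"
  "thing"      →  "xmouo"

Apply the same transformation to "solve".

In slope: s→w is +4, l→q is +5, o→u is +6, p→w is +7 — the shift increases by 1 each position. The shift increases by 1 at each position, starting from +4: 4, 5, 6, ….
For solve: s+4=w, o+5=t, l+6=r, v+7=c, e+8=m.

wtrcm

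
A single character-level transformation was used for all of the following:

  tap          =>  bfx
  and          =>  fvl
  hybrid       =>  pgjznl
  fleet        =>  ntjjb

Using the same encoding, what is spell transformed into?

axjtt

Vowels shift forward by 5 and consonants shift forward by 8.
For spell: s(cons)+8=a, p(cons)+8=x, e(vowel)+5=j, l(cons)+8=t, l(cons)+8=t.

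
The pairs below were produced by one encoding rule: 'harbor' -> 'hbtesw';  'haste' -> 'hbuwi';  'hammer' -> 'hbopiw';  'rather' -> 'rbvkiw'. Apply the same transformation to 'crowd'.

csqzh

In harbor: h→h is +0, a→b is +1, r→t is +2, b→e is +3 — the shift increases by 1 each position. Each letter shifts forward by its position index (0, 1, 2, …) — the shift grows by one for each successive letter.
Applying it to crowd: c+0=c, r+1=s, o+2=q, w+3=z, d+4=h.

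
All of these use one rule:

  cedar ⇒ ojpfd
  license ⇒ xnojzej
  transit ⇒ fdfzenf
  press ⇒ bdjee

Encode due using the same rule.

pzj

The shift depends on letter class: consonant c→o is +12, but vowel e→j is +5. Vowels shift forward by 5 and consonants shift forward by 12.
For due: d(cons)+12=p, u(vowel)+5=z, e(vowel)+5=j.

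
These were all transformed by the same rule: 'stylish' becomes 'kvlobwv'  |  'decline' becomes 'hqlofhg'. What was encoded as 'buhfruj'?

grocery

The output letters match the input read backwards, each shifted +3: stylish reversed is hsilyts. The word is reversed, then every letter is shifted forward by 3.
Decoding buhfruj: shift back: b−3=y, u−3=r, h−3=e, f−3=c, r−3=o, u−3=r, j−3=g → yrecorg; then reverse → grocery.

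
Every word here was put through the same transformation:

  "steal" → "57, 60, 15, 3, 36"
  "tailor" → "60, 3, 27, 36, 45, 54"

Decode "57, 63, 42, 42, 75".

s(#19)→57 and t(#20)→60: differences scale by 3, so n = 3·pos + 0. The formula is n = 3×(alphabet index, a=1).
Undoing it on 57, 63, 42, 42, 75: 57→(57−0)÷3=19=s, 63→(63−0)÷3=21=u, 42→(42−0)÷3=14=n, 42→(42−0)÷3=14=n, 75→(75−0)÷3=25=y.

sunny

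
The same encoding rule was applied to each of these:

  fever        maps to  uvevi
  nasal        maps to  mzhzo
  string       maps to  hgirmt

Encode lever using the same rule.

ovevi

Each pair mirrors across the alphabet (f↔u, e↔v, v↔e): positions sum to 25. This is the alphabet-reversal cipher (Atbash): a becomes z, b becomes y, etc.
Applying it to lever: l↔o, e↔v, v↔e, e↔v, r↔i.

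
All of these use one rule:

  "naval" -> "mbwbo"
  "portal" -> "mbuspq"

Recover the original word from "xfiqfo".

The output letters match the input read backwards, each shifted +1: naval reversed is lavan. The word is reversed, then every letter is shifted forward by 1.
Reversing it on xfiqfo: shift back: x−1=w, f−1=e, i−1=h, q−1=p, f−1=e, o−1=n → wehpen; then reverse → nephew.

nephew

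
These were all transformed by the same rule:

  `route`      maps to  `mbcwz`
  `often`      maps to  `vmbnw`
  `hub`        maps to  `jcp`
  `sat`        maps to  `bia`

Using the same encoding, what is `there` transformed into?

Read the word backwards and shift each letter +8.
For there: reverse → ereht; then shift: e+8=m, r+8=z, e+8=m, h+8=p, t+8=b.

mzmpb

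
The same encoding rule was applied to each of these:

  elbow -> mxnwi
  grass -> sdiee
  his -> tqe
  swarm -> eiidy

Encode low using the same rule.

The shift depends on letter class: consonant l→x is +12, but vowel e→m is +8. The rule splits by letter class: vowels +8, consonants +12.
Applying it to low: l(cons)+12=x, o(vowel)+8=w, w(cons)+12=i.

xwi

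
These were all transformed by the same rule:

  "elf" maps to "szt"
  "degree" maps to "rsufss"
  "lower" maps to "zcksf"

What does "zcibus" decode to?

lounge

Compare letters: e→s is +14, l→z is +14, f→t is +14 — a constant shift. This is a Caesar cipher with shift 14.
Decoding zcibus: z−14=l, c−14=o, i−14=u, b−14=n, u−14=g, s−14=e.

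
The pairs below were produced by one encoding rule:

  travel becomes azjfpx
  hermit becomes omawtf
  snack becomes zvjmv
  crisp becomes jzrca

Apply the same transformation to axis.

In travel: t→a is +7, r→z is +8, a→j is +9, v→f is +10 — the shift increases by 1 each position. Each letter shifts forward by (position + 7), i.e. 7, 8, 9, … — the shift grows by one for each successive letter.
Applying it to axis: a+7=h, x+8=f, i+9=r, s+10=c.

hfrc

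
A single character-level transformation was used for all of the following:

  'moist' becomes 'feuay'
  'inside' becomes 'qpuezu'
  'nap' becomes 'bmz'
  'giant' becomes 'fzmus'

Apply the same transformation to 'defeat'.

fmqrqp

Two steps: reverse the string, then apply a Caesar shift of +12.
On defeat: reverse → taefed; then shift: t+12=f, a+12=m, e+12=q, f+12=r, e+12=q, d+12=p.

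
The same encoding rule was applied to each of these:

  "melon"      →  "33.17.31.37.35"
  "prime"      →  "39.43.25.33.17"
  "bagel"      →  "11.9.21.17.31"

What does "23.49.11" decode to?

Each letter becomes 2×(its alphabet position, a=1..z=26) + 7.
Reversing it on 23.49.11: 23→(23−7)÷2=8=h, 49→(49−7)÷2=21=u, 11→(11−7)÷2=2=b.

hub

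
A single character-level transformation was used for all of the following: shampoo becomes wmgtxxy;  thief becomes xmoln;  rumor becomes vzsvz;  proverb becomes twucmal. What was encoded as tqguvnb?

planner

In shampoo: s→w is +4, h→m is +5, a→g is +6, m→t is +7 — the shift increases by 1 each position. Letter i (0-indexed) is shifted by i+4, so successive shifts are 4, 5, 6, ….
Reversing it on tqguvnb: t−4=p, q−5=l, g−6=a, u−7=n, v−8=n, n−9=e, b−10=r.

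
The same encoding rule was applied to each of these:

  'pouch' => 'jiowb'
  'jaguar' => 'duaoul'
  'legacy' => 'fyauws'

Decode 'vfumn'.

Compare letters: p→j is +20, o→i is +20, u→o is +20 — a constant shift. Each letter is shifted forward by 20 in the alphabet (a Caesar shift of +20).
Undoing it on vfumn: v−20=b, f−20=l, u−20=a, m−20=s, n−20=t.

blast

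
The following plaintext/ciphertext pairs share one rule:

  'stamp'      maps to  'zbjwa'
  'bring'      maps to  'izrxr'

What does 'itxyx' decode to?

In stamp: s→z is +7, t→b is +8, a→j is +9, m→w is +10 — the shift increases by 1 each position. The shift increases by 1 at each position, starting from +7: 7, 8, 9, ….
Reversing it on itxyx: i−7=b, t−8=l, x−9=o, y−10=o, x−11=m.

bloom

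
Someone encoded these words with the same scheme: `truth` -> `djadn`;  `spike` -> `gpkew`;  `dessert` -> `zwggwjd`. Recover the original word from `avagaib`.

unusual

t(19)→d(3) and r(17)→j(9) fit y≡23x+8 (mod 26); the inverse of 23 mod 26 is 17. This is an affine cipher: with a=0,…,z=25, each position x becomes (23x+8) mod 26.
Reversing it on avagaib: a(0)→17·(0−8)≡20=u; v(21)→17·(21−8)≡13=n; a(0)→17·(0−8)≡20=u; g(6)→17·(6−8)≡18=s; a(0)→17·(0−8)≡20=u; i(8)→17·(8−8)≡0=a; b(1)→17·(1−8)≡11=l (all mod 26).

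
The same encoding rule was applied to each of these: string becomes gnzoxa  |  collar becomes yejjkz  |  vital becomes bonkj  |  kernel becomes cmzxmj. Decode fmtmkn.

s(18)→g(6) and t(19)→n(13) fit y≡7x+10 (mod 26); the inverse of 7 mod 26 is 15. This is an affine cipher: with a=0,…,z=25, each position x becomes (7x+10) mod 26.
Undoing it on fmtmkn: f(5)→15·(5−10)≡3=d; m(12)→15·(12−10)≡4=e; t(19)→15·(19−10)≡5=f; m(12)→15·(12−10)≡4=e; k(10)→15·(10−10)≡0=a; n(13)→15·(13−10)≡19=t (all mod 26).

defeat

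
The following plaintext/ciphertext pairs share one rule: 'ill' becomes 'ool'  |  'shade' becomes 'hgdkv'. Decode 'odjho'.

legal

The output letters match the input read backwards, each shifted +3: ill reversed is lli. Two steps: reverse the string, then apply a Caesar shift of +3.
Reversing it on odjho: shift back: o−3=l, d−3=a, j−3=g, h−3=e, o−3=l → lagel; then reverse → legal.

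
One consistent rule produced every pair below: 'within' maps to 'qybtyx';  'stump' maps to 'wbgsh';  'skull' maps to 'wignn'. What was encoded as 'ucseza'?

comedy

w(22)→q(16) and i(8)→y(24) fit y≡5x+10 (mod 26); the inverse of 5 mod 26 is 21. Treating letters as 0–25, the rule is x ↦ 5x + 10 (mod 26).
Decoding ucseza: u(20)→21·(20−10)≡2=c; c(2)→21·(2−10)≡14=o; s(18)→21·(18−10)≡12=m; e(4)→21·(4−10)≡4=e; z(25)→21·(25−10)≡3=d; a(0)→21·(0−10)≡24=y (all mod 26).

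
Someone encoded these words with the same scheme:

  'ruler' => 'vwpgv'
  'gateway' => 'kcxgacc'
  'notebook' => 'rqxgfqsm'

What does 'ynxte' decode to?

Shifts by position in ruler: pos 0: r→v (+4), pos 1: u→w (+2), pos 2: l→p (+4), pos 3: e→g (+2) — repeating every 2. A repeating key of period 2 is used — shifts +4, +2 over and over.
Reversing it on ynxte: y−4=u, n−2=l, x−4=t, t−2=r, e−4=a.

ultra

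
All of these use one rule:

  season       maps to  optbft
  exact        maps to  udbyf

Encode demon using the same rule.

Two steps: reverse the string, then apply a Caesar shift of +1.
Applying it to demon: reverse → nomed; then shift: n+1=o, o+1=p, m+1=n, e+1=f, d+1=e.

opnfe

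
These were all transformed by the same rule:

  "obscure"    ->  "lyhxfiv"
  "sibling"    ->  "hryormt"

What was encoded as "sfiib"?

hurry

Each pair mirrors across the alphabet (o↔l, b↔y, s↔h): positions sum to 25. This is the alphabet-reversal cipher (Atbash): a becomes z, b becomes y, etc.
Decoding sfiib: s↔h, f↔u, i↔r, i↔r, b↔y.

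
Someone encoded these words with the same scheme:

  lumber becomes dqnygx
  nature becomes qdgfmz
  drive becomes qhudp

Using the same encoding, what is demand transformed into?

The output letters match the input read backwards, each shifted +12: lumber reversed is rebmul. Two steps: reverse the string, then apply a Caesar shift of +12.
On demand: reverse → dnamed; then shift: d+12=p, n+12=z, a+12=m, m+12=y, e+12=q, d+12=p.

pzmyqp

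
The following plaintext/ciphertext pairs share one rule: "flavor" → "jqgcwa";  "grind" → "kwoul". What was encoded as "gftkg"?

Letter i (0-indexed) is shifted by i+4, so successive shifts are 4, 5, 6, ….
Undoing it on gftkg: g−4=c, f−5=a, t−6=n, k−7=d, g−8=y.

candy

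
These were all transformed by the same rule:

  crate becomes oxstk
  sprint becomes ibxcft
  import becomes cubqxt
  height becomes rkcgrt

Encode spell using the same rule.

ibkjj

c(2)→o(14) and r(17)→x(23) fit y≡11x+18 (mod 26); the inverse of 11 mod 26 is 19. This is an affine cipher: with a=0,…,z=25, each position x becomes (11x+18) mod 26.
On spell: s(18)→11·18+18≡8=i; p(15)→11·15+18≡1=b; e(4)→11·4+18≡10=k; l(11)→11·11+18≡9=j; l(11)→11·11+18≡9=j (all mod 26).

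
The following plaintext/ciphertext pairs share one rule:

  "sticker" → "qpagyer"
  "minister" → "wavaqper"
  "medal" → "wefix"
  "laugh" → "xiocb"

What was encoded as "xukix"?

s(18)→q(16) and t(19)→p(15) fit y≡25x+8 (mod 26); the inverse of 25 mod 26 is 25. Treating letters as 0–25, the rule is x ↦ 25x + 8 (mod 26).
Decoding xukix: x(23)→25·(23−8)≡11=l; u(20)→25·(20−8)≡14=o; k(10)→25·(10−8)≡24=y; i(8)→25·(8−8)≡0=a; x(23)→25·(23−8)≡11=l (all mod 26).

loyal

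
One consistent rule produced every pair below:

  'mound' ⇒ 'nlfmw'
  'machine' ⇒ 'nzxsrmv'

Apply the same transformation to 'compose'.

xlnklhv

This is the alphabet-reversal cipher (Atbash): a becomes z, b becomes y, etc.
For compose: c↔x, o↔l, m↔n, p↔k, o↔l, s↔h, e↔v.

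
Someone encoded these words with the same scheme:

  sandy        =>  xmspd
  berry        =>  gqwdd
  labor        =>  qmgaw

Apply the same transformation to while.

Shifts by position in sandy: pos 0: s→x (+5), pos 1: a→m (+12), pos 2: n→s (+5), pos 3: d→p (+12) — repeating every 2. The shifts repeat in a cycle of length 2: positions 0,1,… shift by +5, +12, then the pattern repeats.
On while: w+5=b, h+12=t, i+5=n, l+12=x, e+5=j.

btnxj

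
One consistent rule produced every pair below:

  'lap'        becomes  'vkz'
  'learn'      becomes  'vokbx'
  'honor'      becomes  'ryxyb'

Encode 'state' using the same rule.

This is a Caesar cipher with shift 10.
Applying it to state: s+10=c, t+10=d, a+10=k, t+10=d, e+10=o.

cdkdo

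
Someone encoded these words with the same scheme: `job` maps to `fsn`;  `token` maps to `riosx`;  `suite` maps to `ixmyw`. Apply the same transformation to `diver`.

vizmh

The output letters match the input read backwards, each shifted +4: job reversed is boj. Read the word backwards and shift each letter +4.
Applying it to diver: reverse → revid; then shift: r+4=v, e+4=i, v+4=z, i+4=m, d+4=h.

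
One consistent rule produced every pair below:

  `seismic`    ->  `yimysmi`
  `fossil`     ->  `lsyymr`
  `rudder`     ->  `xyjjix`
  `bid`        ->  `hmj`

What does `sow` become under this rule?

The shift depends on letter class: consonant s→y is +6, but vowel e→i is +4. Vowels shift forward by 4 and consonants shift forward by 6.
On sow: s(cons)+6=y, o(vowel)+4=s, w(cons)+6=c.

ysc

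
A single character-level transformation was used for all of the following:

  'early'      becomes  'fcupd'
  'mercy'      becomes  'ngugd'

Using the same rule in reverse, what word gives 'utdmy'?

In early: e→f is +1, a→c is +2, r→u is +3, l→p is +4 — the shift increases by 1 each position. Each letter shifts forward by (position + 1), i.e. 1, 2, 3, … — the shift grows by one for each successive letter.
Undoing it on utdmy: u−1=t, t−2=r, d−3=a, m−4=i, y−5=t.

trait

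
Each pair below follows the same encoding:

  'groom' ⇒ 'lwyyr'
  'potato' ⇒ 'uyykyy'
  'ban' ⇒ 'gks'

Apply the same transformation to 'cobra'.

hygwk

The shift depends on letter class: consonant g→l is +5, but vowel o→y is +10. The rule splits by letter class: vowels +10, consonants +5.
On cobra: c(cons)+5=h, o(vowel)+10=y, b(cons)+5=g, r(cons)+5=w, a(vowel)+10=k.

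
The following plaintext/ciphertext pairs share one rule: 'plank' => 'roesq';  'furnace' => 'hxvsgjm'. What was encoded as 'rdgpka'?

In plank: p→r is +2, l→o is +3, a→e is +4, n→s is +5 — the shift increases by 1 each position. Each letter shifts forward by (position + 2), i.e. 2, 3, 4, … — the shift grows by one for each successive letter.
Reversing it on rdgpka: r−2=p, d−3=a, g−4=c, p−5=k, k−6=e, a−7=t.

packet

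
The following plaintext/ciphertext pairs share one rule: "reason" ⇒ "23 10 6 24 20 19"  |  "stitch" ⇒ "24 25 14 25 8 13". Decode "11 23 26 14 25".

r is letter #18 and maps to 23: an offset of 5. Each letter is replaced by its alphabet position (a=1..z=26) + 5.
Reversing it on 11 23 26 14 25: 11→(11−5)÷1=6=f, 23→(23−5)÷1=18=r, 26→(26−5)÷1=21=u, 14→(14−5)÷1=9=i, 25→(25−5)÷1=20=t.

fruit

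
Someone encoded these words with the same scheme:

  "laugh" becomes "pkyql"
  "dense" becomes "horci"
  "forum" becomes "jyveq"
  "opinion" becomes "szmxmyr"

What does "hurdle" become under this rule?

Shifts by position in laugh: pos 0: l→p (+4), pos 1: a→k (+10), pos 2: u→y (+4), pos 3: g→q (+10) — repeating every 2. It's a Vigenère-style cipher with numeric key [4,10]: position i shifts by key[i mod 2].
For hurdle: h+4=l, u+10=e, r+4=v, d+10=n, l+4=p, e+10=o.

levnpo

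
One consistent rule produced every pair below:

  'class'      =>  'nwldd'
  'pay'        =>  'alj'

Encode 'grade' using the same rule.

Compare letters: c→n is +11, l→w is +11, a→l is +11 — a constant shift. Every letter moves 11 places later in the alphabet, wrapping around z→a.
On grade: g+11=r, r+11=c, a+11=l, d+11=o, e+11=p.

rclop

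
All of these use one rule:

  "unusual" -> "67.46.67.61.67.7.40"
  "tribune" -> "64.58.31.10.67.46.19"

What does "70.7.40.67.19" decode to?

value

u(#21)→67 and n(#14)→46: differences scale by 3, so n = 3·pos + 4. Each letter becomes 3×(its alphabet position, a=1..z=26) + 4.
Undoing it on 70.7.40.67.19: 70→(70−4)÷3=22=v, 7→(7−4)÷3=1=a, 40→(40−4)÷3=12=l, 67→(67−4)÷3=21=u, 19→(19−4)÷3=5=e.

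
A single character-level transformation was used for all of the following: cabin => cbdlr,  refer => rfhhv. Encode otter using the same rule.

ouvhv

In cabin: c→c is +0, a→b is +1, b→d is +2, i→l is +3 — the shift increases by 1 each position. The shift increases by 1 at each position, starting from +0: 0, 1, 2, ….
On otter: o+0=o, t+1=u, t+2=v, e+3=h, r+4=v.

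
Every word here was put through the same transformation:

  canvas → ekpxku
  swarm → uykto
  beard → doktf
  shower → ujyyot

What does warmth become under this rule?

Vowels shift forward by 10 and consonants shift forward by 2.
On warmth: w(cons)+2=y, a(vowel)+10=k, r(cons)+2=t, m(cons)+2=o, t(cons)+2=v, h(cons)+2=j.

yktovj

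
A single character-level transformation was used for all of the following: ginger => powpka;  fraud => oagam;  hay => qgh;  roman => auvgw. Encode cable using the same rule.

Vowels shift forward by 6 and consonants shift forward by 9.
On cable: c(cons)+9=l, a(vowel)+6=g, b(cons)+9=k, l(cons)+9=u, e(vowel)+6=k.

lgkuk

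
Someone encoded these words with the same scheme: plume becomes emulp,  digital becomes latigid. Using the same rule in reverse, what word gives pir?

rip

The output letters match the input read backwards: plume reversed is emulp. The word is simply reversed.
Reversing it on pir: then reverse → rip.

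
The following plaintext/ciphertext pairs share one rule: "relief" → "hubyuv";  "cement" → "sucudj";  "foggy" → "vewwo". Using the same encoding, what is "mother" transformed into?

Compare letters: r→h is +16, e→u is +16, l→b is +16 — a constant shift. Each letter is shifted forward by 16 in the alphabet (a Caesar shift of +16).
For mother: m+16=c, o+16=e, t+16=j, h+16=x, e+16=u, r+16=h.

cejxuh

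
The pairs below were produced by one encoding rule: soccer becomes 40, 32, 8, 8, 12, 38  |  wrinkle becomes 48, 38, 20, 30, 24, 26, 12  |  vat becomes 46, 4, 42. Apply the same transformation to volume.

46, 32, 26, 44, 28, 12

s(#19)→40 and o(#15)→32: differences scale by 2, so n = 2·pos + 2. Each letter becomes 2×(its alphabet position, a=1..z=26) + 2.
For volume: v=22→46, o=15→32, l=12→26, u=21→44, m=13→28, e=5→12.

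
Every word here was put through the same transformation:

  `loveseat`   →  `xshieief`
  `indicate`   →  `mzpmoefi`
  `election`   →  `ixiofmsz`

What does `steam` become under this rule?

The shift depends on letter class: consonant l→x is +12, but vowel o→s is +4. Vowels shift forward by 4 and consonants shift forward by 12.
Applying it to steam: s(cons)+12=e, t(cons)+12=f, e(vowel)+4=i, a(vowel)+4=e, m(cons)+12=y.

efiey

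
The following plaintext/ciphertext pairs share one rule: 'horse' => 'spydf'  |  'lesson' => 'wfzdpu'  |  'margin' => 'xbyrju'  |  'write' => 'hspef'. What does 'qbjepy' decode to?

factor

Shifts by position in horse: pos 0: h→s (+11), pos 1: o→p (+1), pos 2: r→y (+7), pos 3: s→d (+11), pos 4: e→f (+1) — repeating every 3. The shifts repeat in a cycle of length 3: positions 0,1,… shift by +11, +1, +7, then the pattern repeats.
Reversing it on qbjepy: q−11=f, b−1=a, j−7=c, e−11=t, p−1=o, y−7=r.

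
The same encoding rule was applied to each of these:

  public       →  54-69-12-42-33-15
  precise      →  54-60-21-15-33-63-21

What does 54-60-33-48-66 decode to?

print

Each letter becomes 3×(its alphabet position, a=1..z=26) + 6.
Undoing it on 54-60-33-48-66: 54→(54−6)÷3=16=p, 60→(60−6)÷3=18=r, 33→(33−6)÷3=9=i, 48→(48−6)÷3=14=n, 66→(66−6)÷3=20=t.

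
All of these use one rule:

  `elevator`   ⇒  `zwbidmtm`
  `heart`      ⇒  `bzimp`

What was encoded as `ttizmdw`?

The word is reversed, then every letter is shifted forward by 8.
Decoding ttizmdw: shift back: t−8=l, t−8=l, i−8=a, z−8=r, m−8=e, d−8=v, w−8=o → llarevo; then reverse → overall.

overall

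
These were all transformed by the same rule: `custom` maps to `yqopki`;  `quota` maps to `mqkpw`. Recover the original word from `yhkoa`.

Compare letters: c→y is +22, u→q is +22, s→o is +22 — a constant shift. Every letter moves 22 places later in the alphabet, wrapping around z→a.
Decoding yhkoa: y−22=c, h−22=l, k−22=o, o−22=s, a−22=e.

close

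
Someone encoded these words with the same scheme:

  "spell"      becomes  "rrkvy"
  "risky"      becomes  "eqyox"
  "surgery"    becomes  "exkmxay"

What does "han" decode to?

hub

The output letters match the input read backwards, each shifted +6: spell reversed is lleps. The word is reversed, then every letter is shifted forward by 6.
Undoing it on han: shift back: h−6=b, a−6=u, n−6=h → buh; then reverse → hub.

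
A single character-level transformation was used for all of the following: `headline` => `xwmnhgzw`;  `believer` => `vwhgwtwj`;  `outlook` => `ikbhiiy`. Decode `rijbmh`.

h(7)→x(23) and e(4)→w(22) fit y≡9x+12 (mod 26); the inverse of 9 mod 26 is 3. This is an affine cipher: with a=0,…,z=25, each position x becomes (9x+12) mod 26.
Decoding rijbmh: r(17)→3·(17−12)≡15=p; i(8)→3·(8−12)≡14=o; j(9)→3·(9−12)≡17=r; b(1)→3·(1−12)≡19=t; m(12)→3·(12−12)≡0=a; h(7)→3·(7−12)≡11=l (all mod 26).

portal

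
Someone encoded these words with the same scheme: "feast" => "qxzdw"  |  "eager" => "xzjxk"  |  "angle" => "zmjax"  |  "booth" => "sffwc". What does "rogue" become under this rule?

kfjpx

Treating letters as 0–25, the rule is x ↦ 19x + 25 (mod 26).
On rogue: r(17)→19·17+25≡10=k; o(14)→19·14+25≡5=f; g(6)→19·6+25≡9=j; u(20)→19·20+25≡15=p; e(4)→19·4+25≡23=x (all mod 26).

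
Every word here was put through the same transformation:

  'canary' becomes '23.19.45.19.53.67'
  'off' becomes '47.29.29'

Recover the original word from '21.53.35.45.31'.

The formula is n = 2×(alphabet index, a=1) + 17.
Undoing it on 21.53.35.45.31: 21→(21−17)÷2=2=b, 53→(53−17)÷2=18=r, 35→(35−17)÷2=9=i, 45→(45−17)÷2=14=n, 31→(31−17)÷2=7=g.

bring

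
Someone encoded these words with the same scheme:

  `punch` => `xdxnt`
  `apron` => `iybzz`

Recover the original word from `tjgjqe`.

Letter i (0-indexed) is shifted by i+8, so successive shifts are 8, 9, 10, ….
Undoing it on tjgjqe: t−8=l, j−9=a, g−10=w, j−11=y, q−12=e, e−13=r.

lawyer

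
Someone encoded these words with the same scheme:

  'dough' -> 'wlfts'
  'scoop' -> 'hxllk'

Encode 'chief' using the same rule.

xsrvu

Each letter is replaced by its mirror in the alphabet: a↔z, b↔y, c↔x, and so on (the Atbash cipher).
For chief: c↔x, h↔s, i↔r, e↔v, f↔u.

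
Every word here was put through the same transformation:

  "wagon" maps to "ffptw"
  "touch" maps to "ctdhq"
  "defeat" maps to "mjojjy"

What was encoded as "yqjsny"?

planet

Shifts by position in wagon: pos 0: w→f (+9), pos 1: a→f (+5), pos 2: g→p (+9), pos 3: o→t (+5) — repeating every 2. The shifts repeat in a cycle of length 2: positions 0,1,… shift by +9, +5, then the pattern repeats.
Reversing it on yqjsny: y−9=p, q−5=l, j−9=a, s−5=n, n−9=e, y−5=t.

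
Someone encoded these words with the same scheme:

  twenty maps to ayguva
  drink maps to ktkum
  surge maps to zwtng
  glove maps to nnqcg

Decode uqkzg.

Shifts by position in twenty: pos 0: t→a (+7), pos 1: w→y (+2), pos 2: e→g (+2), pos 3: n→u (+7), pos 4: t→v (+2), pos 5: y→a (+2) — repeating every 3. A repeating key of period 3 is used — shifts +7, +2, +2 over and over.
Decoding uqkzg: u−7=n, q−2=o, k−2=i, z−7=s, g−2=e.

noise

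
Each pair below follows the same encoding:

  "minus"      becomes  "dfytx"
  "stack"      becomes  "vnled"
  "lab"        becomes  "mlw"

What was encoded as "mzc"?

rob

The word is reversed, then every letter is shifted forward by 11.
Undoing it on mzc: shift back: m−11=b, z−11=o, c−11=r → bor; then reverse → rob.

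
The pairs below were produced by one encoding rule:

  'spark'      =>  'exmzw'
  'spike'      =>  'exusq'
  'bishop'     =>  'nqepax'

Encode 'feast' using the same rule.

Shifts by position in spark: pos 0: s→e (+12), pos 1: p→x (+8), pos 2: a→m (+12), pos 3: r→z (+8) — repeating every 2. It's a Vigenère-style cipher with numeric key [12,8]: position i shifts by key[i mod 2].
On feast: f+12=r, e+8=m, a+12=m, s+8=a, t+12=f.

rmmaf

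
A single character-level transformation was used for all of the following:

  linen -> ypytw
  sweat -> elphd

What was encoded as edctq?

first

The output letters match the input read backwards, each shifted +11: linen reversed is nenil. Read the word backwards and shift each letter +11.
Undoing it on edctq: shift back: e−11=t, d−11=s, c−11=r, t−11=i, q−11=f → tsrif; then reverse → first.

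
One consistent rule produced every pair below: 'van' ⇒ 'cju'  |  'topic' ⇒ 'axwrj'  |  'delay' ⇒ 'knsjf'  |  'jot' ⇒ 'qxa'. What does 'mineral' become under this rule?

The shift depends on letter class: consonant v→c is +7, but vowel a→j is +9. Two shifts are in play — +9 for a/e/i/o/u, +7 for every other letter.
For mineral: m(cons)+7=t, i(vowel)+9=r, n(cons)+7=u, e(vowel)+9=n, r(cons)+7=y, a(vowel)+9=j, l(cons)+7=s.

trunyjs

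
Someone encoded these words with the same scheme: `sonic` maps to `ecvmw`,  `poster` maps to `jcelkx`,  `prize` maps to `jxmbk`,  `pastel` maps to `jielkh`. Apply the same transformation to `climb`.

Each letter's alphabet position (a=0..z=25) is mapped through 7·x+8 mod 26 — an affine cipher.
Applying it to climb: c(2)→7·2+8≡22=w; l(11)→7·11+8≡7=h; i(8)→7·8+8≡12=m; m(12)→7·12+8≡14=o; b(1)→7·1+8≡15=p (all mod 26).

whmop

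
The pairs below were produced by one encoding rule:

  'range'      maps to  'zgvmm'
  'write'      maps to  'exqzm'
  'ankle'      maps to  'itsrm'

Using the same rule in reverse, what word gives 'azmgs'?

Shifts by position in range: pos 0: r→z (+8), pos 1: a→g (+6), pos 2: n→v (+8), pos 3: g→m (+6) — repeating every 2. A repeating key of period 2 is used — shifts +8, +6 over and over.
Decoding azmgs: a−8=s, z−6=t, m−8=e, g−6=a, s−8=k.

steak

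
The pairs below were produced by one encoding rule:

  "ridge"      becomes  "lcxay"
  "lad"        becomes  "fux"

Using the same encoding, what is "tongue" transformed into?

nihaoy

Compare letters: r→l is +20, i→c is +20, d→x is +20 — a constant shift. It's a constant shift of +20 (ROT20).
On tongue: t+20=n, o+20=i, n+20=h, g+20=a, u+20=o, e+20=y.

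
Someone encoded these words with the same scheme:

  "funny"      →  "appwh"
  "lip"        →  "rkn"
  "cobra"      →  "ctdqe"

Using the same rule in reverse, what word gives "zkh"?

fix

The output letters match the input read backwards, each shifted +2: funny reversed is ynnuf. Read the word backwards and shift each letter +2.
Decoding zkh: shift back: z−2=x, k−2=i, h−2=f → xif; then reverse → fix.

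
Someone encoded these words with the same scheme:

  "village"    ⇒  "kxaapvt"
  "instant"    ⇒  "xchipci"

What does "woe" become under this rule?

ldt

Each letter is shifted forward by 15 in the alphabet (a Caesar shift of +15).
Applying it to woe: w+15=l, o+15=d, e+15=t.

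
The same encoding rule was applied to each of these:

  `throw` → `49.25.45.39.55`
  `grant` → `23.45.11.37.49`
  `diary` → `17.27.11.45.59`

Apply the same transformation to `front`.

The formula is n = 2×(alphabet index, a=1) + 9.
For front: f=6→21, r=18→45, o=15→39, n=14→37, t=20→49.

21.45.39.37.49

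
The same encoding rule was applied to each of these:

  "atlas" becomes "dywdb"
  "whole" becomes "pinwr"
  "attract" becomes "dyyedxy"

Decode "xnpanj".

cowboy

a(0)→d(3) and t(19)→y(24) fit y≡23x+3 (mod 26); the inverse of 23 mod 26 is 17. Each letter's alphabet position (a=0..z=25) is mapped through 23·x+3 mod 26 — an affine cipher.
Undoing it on xnpanj: x(23)→17·(23−3)≡2=c; n(13)→17·(13−3)≡14=o; p(15)→17·(15−3)≡22=w; a(0)→17·(0−3)≡1=b; n(13)→17·(13−3)≡14=o; j(9)→17·(9−3)≡24=y (all mod 26).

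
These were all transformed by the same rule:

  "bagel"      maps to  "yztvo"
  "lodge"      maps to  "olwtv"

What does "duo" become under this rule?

wfl

Each pair mirrors across the alphabet (b↔y, a↔z, g↔t): positions sum to 25. Each letter is replaced by its mirror in the alphabet: a↔z, b↔y, c↔x, and so on (the Atbash cipher).
For duo: d↔w, u↔f, o↔l.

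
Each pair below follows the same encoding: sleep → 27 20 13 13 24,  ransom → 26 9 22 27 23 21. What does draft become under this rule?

12 26 9 14 28

s is letter #19 and maps to 27: an offset of 8. Each letter is replaced by its alphabet position (a=1..z=26) + 8.
On draft: d=4→12, r=18→26, a=1→9, f=6→14, t=20→28.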